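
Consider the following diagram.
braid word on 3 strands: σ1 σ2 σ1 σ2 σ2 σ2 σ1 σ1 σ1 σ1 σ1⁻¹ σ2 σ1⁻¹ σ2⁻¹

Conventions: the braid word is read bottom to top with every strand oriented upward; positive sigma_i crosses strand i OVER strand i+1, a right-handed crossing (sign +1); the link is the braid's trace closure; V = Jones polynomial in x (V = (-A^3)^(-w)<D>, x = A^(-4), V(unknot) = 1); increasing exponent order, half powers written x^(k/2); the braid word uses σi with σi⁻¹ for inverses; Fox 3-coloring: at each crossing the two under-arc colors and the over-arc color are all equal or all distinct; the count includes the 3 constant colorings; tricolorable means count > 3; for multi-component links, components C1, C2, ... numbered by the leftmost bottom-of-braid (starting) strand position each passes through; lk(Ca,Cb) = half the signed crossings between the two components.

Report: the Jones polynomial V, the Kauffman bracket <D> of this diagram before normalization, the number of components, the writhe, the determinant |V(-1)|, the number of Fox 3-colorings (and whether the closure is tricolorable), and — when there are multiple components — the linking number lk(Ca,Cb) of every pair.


V = x^3 + 2x^5 - 2x^6 + 2x^7 - 3x^8 + 2x^9 - 2x^10 + x^11
<D> = A^-20 - 2A^-16 + 2A^-12 - 3A^-8 + 2A^-4 - 2 + 2A^4 + A^12 (w = +8)
1 component over 14 crossings, w = +8
9 Fox colorings among 3^14, |V(-1)| = 15: tricolorable
why: the span of V is 8, forcing >= 8 crossings in any diagram


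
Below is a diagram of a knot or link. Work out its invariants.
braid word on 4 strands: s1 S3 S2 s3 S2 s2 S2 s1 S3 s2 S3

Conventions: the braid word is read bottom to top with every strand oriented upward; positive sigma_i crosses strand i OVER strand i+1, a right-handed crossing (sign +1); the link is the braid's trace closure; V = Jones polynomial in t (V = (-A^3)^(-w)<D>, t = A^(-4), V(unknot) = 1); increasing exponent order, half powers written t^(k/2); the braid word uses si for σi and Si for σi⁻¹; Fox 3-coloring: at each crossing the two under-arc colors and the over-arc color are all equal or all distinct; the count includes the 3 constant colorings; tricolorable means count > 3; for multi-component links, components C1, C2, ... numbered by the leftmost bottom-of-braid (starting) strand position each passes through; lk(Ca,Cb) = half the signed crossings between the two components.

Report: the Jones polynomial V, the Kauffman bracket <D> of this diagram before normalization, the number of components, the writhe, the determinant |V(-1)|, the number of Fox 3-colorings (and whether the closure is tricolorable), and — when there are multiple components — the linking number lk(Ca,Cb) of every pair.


V = -t^-5 + t^-4 - t^-3 + 2t^-2 - t^-1 + 2 - t
<D> = A^-7 - 2A^-3 + A - 2A^5 + A^9 - A^13 + A^17 (w = -1)
1 component over 11 crossings, w = -1
9 Fox colorings among 3^11, |V(-1)| = 9: tricolorable
why: det 9 = |V(-1)|; divisible by 3, so tricolorable


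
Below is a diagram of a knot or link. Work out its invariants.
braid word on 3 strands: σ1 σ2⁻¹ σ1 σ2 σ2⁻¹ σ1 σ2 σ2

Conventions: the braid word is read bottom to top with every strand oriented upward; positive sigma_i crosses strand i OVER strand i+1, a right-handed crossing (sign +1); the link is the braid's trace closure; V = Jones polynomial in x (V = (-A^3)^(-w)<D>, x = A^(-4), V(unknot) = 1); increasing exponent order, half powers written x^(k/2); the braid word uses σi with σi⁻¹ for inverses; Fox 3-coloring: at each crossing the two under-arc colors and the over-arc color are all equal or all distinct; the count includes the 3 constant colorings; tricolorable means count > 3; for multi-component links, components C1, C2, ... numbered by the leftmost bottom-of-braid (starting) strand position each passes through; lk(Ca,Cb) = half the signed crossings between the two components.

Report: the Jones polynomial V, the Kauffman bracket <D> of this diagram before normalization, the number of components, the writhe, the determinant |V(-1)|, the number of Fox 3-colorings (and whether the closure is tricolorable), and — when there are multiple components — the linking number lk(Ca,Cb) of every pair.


V = x - x^2 + 2x^3 - x^4 + x^5 - x^6
<D> = -A^-12 + A^-8 - A^-4 + 2 - A^4 + A^8 (w = +4)
1 component over 8 crossings, w = +4
3 Fox colorings among 3^8, |V(-1)| = 7: not tricolorable
why: inverse pairs cancel, leaving σ1 σ2⁻¹ σ1 σ1 σ2 σ2


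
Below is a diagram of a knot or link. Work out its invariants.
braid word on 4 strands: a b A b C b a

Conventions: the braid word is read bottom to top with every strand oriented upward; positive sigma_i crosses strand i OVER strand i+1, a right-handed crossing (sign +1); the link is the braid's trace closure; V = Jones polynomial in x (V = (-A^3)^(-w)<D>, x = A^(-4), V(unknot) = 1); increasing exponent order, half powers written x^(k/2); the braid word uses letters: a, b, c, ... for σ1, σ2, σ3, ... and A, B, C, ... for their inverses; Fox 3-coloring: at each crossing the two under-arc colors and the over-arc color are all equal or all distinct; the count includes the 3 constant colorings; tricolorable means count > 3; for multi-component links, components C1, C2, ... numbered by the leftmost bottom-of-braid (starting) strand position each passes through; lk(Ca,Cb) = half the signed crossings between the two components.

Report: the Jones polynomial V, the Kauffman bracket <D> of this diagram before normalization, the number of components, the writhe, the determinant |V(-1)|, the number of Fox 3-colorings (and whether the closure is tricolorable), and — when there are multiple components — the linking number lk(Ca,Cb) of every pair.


V(x) = x - x^2 + 2x^3 - x^4 + x^5 - x^6
bracket: A^-15 - A^-11 + A^-7 - 2A^-3 + A - A^5, w = +3
1 component, writhe +3, over 7 crossings
det 7, colorings 3 of 3^7 — not tricolorable
observation: the span of V is 5, forcing >= 5 crossings in any diagram


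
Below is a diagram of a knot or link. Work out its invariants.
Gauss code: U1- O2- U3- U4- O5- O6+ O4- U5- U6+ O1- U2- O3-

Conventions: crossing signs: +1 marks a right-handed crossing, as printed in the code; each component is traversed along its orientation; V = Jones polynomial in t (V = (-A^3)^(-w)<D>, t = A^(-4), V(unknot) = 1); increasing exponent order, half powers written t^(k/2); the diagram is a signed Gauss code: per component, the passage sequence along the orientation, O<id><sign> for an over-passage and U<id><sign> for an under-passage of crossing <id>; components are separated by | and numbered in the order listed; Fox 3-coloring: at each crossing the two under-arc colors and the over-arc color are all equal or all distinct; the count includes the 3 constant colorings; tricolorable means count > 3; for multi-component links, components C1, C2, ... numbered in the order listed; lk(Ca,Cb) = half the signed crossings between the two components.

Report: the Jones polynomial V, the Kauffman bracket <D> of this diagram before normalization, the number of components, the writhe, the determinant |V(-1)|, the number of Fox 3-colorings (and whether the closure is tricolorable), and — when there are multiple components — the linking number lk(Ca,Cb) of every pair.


Jones polynomial: V(t) = -t^-4 + t^-3 + t^-1
<D> = A^-8 + 1 - A^4; writhe -4
components 1, writhe -4 (6 crossings)
3-colorings: 9 of 3^6, det 3 — tricolorable
note: V spans 3 powers of t: at least 3 crossings in any diagram


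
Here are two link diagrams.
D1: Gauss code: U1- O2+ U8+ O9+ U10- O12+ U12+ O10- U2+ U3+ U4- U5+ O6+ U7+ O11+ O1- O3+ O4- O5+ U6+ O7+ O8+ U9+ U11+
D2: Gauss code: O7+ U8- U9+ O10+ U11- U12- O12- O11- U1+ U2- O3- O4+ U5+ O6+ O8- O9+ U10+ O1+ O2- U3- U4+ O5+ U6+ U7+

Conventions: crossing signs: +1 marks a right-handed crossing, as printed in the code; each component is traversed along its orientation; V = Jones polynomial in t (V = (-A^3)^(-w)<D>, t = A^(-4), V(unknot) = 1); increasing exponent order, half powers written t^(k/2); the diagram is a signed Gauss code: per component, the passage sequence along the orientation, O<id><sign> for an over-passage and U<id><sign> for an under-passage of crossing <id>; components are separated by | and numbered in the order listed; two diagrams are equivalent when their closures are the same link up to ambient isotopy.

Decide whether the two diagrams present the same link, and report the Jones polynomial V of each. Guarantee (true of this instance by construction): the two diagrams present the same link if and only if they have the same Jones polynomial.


equivalent: no
V(D1) = t^2 + 2t^4 - 2t^5 + t^6 - 2t^7 + t^8  (w +6, c 12, <D> = A^-14 - 2A^-10 + A^-6 - 2A^-2 + 2A^2 + A^10)
V(D2) = t + t^3 - t^4  [12 crossings, <D> = -A^-10 + A^-6 + A^2, w = +2]
key observation: comparing 2 Jones polynomials yields 2 groups


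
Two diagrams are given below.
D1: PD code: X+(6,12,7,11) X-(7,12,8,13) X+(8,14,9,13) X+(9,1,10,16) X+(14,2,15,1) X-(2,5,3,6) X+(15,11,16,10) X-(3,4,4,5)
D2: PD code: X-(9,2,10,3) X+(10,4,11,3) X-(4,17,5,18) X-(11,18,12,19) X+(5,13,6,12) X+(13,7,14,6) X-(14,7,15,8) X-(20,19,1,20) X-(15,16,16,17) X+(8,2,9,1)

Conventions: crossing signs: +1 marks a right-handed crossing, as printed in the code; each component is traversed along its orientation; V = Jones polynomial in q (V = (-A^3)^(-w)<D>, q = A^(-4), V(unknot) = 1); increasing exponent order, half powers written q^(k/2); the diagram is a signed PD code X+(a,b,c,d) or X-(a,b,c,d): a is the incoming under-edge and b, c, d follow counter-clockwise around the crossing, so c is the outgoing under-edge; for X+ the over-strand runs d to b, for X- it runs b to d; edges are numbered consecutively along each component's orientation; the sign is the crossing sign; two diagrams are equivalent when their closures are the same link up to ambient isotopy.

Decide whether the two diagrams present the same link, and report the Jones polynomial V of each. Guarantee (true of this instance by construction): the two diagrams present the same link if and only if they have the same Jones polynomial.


equivalent: no
D1 (bracket -A^-10 + A^-6 + A^2; 8 crossings at w = +2): V = q + q^3 - q^4
V(D2) = 1  (w -2, c 10, <D> = A^-6)
key observation: comparing 2 Jones polynomials yields 2 groups


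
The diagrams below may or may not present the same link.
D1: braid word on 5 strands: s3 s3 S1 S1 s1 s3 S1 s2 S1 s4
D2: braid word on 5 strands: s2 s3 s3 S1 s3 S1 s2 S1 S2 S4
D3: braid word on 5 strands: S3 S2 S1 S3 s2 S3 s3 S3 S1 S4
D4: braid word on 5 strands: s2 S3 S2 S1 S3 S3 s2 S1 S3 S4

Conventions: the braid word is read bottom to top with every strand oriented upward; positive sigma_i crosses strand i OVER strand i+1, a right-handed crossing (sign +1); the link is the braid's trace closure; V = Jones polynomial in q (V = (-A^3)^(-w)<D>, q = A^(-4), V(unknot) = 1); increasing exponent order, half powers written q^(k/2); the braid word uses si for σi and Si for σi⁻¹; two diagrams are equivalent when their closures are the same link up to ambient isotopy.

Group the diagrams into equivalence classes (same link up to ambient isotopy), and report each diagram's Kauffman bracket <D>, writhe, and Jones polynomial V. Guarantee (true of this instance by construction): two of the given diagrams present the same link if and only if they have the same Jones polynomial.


equivalence classes: {D1, D2} | {D3, D4}
D1 (bracket -A^-6 + A^-2 - A^2 + 3A^6 - A^10 + A^14 - A^18; 10 crossings at w = +2): V = -q^-3 + q^-2 - q^-1 + 3 - q + q^2 - q^3
V(D2) = -q^-3 + q^-2 - q^-1 + 3 - q + q^2 - q^3  [10 crossings, <D> = -A^-12 + A^-8 - A^-4 + 3 - A^4 + A^8 - A^12, w = 0]
V(D3) = -q^-6 + q^-5 - q^-4 + 2q^-3 - q^-2 + q^-1  (w -6, c 10, <D> = A^-14 - A^-10 + 2A^-6 - A^-2 + A^2 - A^6)
D4 (bracket A^-14 - A^-10 + 2A^-6 - A^-2 + A^2 - A^6; 10 crossings at w = -6): V = -q^-6 + q^-5 - q^-4 + 2q^-3 - q^-2 + q^-1
observation: comparing 4 Jones polynomials yields 2 groups


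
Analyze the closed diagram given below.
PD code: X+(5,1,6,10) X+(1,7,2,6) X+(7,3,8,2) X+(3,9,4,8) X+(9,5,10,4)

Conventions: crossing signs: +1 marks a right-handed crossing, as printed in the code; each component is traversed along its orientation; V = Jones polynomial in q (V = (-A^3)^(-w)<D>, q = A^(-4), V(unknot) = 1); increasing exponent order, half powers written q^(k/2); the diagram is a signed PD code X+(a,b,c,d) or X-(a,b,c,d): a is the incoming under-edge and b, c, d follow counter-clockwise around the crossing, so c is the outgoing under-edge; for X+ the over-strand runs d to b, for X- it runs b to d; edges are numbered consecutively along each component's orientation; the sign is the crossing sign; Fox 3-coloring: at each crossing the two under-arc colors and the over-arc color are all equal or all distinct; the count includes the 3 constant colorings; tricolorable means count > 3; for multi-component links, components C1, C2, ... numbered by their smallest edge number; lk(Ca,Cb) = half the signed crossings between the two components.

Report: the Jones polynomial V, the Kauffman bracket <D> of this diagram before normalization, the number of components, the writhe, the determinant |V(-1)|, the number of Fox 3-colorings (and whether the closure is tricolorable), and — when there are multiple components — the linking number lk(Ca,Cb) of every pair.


V(q) = q^2 + q^4 - q^5 + q^6 - q^7
bracket: A^-13 - A^-9 + A^-5 - A^-1 - A^7, w = +5
1 component, writhe +5, over 5 crossings
det 5, colorings 3 of 3^5 — not tricolorable
observation: V spans 5 powers of q: at least 5 crossings in any diagram


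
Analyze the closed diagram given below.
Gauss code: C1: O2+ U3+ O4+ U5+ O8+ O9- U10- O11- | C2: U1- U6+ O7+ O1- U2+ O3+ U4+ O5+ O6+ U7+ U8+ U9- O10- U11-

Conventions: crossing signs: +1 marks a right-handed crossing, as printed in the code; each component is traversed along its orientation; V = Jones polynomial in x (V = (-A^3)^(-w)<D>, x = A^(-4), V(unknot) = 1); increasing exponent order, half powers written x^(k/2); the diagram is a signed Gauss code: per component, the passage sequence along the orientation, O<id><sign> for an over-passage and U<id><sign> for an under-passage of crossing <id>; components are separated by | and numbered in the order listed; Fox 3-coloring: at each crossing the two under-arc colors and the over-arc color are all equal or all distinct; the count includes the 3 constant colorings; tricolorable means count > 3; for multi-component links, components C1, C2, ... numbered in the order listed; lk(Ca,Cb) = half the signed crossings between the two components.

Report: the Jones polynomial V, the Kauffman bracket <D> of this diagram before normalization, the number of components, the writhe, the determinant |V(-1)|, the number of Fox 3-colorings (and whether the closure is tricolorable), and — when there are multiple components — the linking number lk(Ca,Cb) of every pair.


V(x) = -x^(-1/2) + x^(1/2) - 2x^(3/2) + 2x^(5/2) - 3x^(7/2) + 2x^(9/2) - 2x^(11/2) + x^(13/2)
bracket: -A^-17 + 2A^-13 - 2A^-9 + 3A^-5 - 2A^-1 + 2A^3 - A^7 + A^11, w = +3
2 components, writhe +3, over 11 crossings
lk(C1,C2) = +1
det 14, colorings 3 of 3^11 — not tricolorable
observation: w = +3 (over 11 crossings) is diagram-only; (-A^3)^(-3) removes it from V


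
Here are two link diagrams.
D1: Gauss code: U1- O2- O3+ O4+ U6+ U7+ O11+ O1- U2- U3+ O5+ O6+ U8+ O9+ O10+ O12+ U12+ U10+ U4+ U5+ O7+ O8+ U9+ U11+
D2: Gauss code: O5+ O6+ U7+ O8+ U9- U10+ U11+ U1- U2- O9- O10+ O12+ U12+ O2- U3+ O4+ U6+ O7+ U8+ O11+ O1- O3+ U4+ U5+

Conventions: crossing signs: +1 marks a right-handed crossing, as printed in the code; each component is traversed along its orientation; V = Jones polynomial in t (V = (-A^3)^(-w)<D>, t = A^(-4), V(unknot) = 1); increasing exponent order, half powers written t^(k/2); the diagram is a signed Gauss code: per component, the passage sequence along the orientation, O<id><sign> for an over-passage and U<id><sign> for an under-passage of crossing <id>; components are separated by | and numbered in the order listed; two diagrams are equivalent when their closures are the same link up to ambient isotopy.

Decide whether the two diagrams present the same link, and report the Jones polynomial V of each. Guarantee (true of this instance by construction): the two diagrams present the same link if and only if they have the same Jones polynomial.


same link: yes
V(D1) = t^2 + t^4 - t^5 + t^6 - t^7  [12 crossings, <D> = -A^-4 + 1 - A^4 + A^8 + A^16, w = +8]
D2 (bracket -A^-10 + A^-6 - A^-2 + A^2 + A^10; 12 crossings at w = +6): V = t^2 + t^4 - t^5 + t^6 - t^7
note: from 12 to 12 crossings by R-moves: one link, two diagrams


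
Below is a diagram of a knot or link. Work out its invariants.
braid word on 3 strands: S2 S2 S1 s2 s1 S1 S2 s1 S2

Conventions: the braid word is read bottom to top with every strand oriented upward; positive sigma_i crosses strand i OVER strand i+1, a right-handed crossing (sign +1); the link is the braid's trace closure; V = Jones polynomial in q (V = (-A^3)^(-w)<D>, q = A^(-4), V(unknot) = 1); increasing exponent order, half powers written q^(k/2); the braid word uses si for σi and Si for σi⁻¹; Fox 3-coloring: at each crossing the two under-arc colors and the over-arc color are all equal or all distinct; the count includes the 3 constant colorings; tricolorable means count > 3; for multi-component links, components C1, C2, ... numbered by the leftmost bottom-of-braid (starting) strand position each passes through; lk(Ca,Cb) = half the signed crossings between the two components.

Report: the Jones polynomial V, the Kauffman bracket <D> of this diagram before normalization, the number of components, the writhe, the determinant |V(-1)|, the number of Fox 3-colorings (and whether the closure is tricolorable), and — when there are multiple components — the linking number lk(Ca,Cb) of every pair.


V(q) = q^(-9/2) - q^(-5/2) - q^(-3/2) - q^(-1/2)
bracket: A^-7 + A^-3 + A - A^9, w = -3
2 components, writhe -3, over 9 crossings
lk(C1,C2) = 0
det 0, colorings 27 of 3^9 — tricolorable
observation: the closure is a split union: T(2,3) and 1 far-away unknot


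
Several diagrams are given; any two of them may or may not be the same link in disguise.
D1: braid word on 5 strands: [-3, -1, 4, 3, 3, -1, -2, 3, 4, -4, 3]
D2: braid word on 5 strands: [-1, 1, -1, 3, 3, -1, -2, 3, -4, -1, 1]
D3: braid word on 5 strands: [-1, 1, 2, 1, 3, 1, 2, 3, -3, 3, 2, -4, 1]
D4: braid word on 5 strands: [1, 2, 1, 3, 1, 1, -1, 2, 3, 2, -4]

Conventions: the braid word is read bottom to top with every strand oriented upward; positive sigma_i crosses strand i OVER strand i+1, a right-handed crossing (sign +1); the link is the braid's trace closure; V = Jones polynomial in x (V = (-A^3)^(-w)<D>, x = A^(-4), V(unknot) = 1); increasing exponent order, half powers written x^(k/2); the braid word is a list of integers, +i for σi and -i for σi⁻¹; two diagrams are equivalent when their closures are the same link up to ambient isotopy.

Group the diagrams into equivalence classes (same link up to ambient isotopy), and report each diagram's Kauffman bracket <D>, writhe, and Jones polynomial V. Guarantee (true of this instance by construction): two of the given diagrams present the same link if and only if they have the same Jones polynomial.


classes: {D1, D2} | {D3, D4}
V(D1) = -x^(-3/2) - 2x^(1/2) + x^(3/2) - x^(5/2) + x^(7/2)  [11 crossings, <D> = -A^-11 + A^-7 - A^-3 + 2A + A^9, w = +1]
V(D2) = -x^(-3/2) - 2x^(1/2) + x^(3/2) - x^(5/2) + x^(7/2)  [11 crossings, <D> = -A^-17 + A^-13 - A^-9 + 2A^-5 + A^3, w = -1]
V(D3) = -x^(5/2) - x^(9/2) + x^(11/2) - x^(13/2) + x^(15/2) - x^(17/2)  (w +7, c 13, <D> = A^-13 - A^-9 + A^-5 - A^-1 + A^3 + A^11)
D4 (bracket A^-13 - A^-9 + A^-5 - A^-1 + A^3 + A^11; 11 crossings at w = +7): V = -x^(5/2) - x^(9/2) + x^(11/2) - x^(13/2) + x^(15/2) - x^(17/2)
insight: 2 classes among 4 diagrams; unequal V(x) rules out equality


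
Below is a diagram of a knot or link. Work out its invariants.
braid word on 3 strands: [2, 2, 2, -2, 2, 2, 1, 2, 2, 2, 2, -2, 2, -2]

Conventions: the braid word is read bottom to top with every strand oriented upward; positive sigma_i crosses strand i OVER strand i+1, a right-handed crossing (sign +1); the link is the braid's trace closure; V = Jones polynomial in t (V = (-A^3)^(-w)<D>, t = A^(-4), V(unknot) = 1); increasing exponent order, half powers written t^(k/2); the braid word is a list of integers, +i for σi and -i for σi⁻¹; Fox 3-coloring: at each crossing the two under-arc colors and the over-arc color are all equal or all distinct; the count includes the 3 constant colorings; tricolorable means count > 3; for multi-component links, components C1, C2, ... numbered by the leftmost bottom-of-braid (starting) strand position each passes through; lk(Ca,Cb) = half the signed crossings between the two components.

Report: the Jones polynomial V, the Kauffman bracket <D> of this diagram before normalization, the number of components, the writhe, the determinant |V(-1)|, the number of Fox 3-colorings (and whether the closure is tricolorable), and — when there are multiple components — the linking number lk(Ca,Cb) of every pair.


V = t^3 + t^5 - t^6 + t^7 - t^8 + t^9 - t^10
<D> = -A^-16 + A^-12 - A^-8 + A^-4 - 1 + A^4 + A^12 (w = +8)
1 component over 14 crossings, w = +8
3 Fox colorings among 3^14, |V(-1)| = 7: not tricolorable
why: free reduction leaves σ2 σ2 σ2 σ2 σ1 σ2 σ2 σ2 of the original 14 letters


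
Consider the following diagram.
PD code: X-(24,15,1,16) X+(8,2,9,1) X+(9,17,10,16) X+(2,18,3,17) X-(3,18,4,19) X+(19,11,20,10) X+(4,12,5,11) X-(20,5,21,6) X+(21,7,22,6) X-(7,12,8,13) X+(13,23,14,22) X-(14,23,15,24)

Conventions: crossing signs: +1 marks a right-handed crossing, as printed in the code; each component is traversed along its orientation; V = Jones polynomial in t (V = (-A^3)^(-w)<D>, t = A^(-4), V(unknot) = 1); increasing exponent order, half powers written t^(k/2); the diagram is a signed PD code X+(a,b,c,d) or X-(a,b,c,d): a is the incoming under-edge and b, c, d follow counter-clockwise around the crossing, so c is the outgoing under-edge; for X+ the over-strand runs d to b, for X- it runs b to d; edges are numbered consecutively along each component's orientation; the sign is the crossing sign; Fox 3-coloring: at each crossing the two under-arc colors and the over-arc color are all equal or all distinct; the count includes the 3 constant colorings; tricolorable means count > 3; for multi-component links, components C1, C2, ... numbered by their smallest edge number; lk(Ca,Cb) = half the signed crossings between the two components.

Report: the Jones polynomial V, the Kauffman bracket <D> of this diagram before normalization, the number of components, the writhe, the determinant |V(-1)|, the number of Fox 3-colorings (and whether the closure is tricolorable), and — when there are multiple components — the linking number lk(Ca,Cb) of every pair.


Jones polynomial: V(t) = 1
<D> = A^6; writhe +2
components 1, writhe +2 (12 crossings)
3-colorings: 3 of 3^12, det 1 — not tricolorable
note: |V(-1)| = 1: so not tricolorable, since 3 does not divide 1


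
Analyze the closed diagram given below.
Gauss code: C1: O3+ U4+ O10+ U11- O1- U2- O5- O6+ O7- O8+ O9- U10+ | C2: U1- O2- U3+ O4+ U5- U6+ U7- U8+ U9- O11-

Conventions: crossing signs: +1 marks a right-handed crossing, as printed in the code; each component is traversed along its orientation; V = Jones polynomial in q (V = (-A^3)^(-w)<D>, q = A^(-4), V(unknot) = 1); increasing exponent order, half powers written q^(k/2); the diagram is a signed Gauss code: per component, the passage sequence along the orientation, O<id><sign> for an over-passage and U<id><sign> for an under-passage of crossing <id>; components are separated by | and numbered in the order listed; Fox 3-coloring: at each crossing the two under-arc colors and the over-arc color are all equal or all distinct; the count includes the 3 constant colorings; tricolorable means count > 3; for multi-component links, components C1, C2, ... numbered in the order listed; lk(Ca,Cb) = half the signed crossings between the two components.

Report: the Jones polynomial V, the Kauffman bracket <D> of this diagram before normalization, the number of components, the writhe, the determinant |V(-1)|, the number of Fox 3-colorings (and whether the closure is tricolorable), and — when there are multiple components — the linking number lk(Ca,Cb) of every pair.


V(q) = -q^(-9/2) + 2q^(-7/2) - 3q^(-5/2) + 3q^(-3/2) - 4q^(-1/2) + 2q^(1/2) - 2q^(3/2) + q^(5/2)
bracket: -A^-13 + 2A^-9 - 2A^-5 + 4A^-1 - 3A^3 + 3A^7 - 2A^11 + A^15, w = -1
2 components, writhe -1, over 11 crossings
lk(C1,C2) = -1
det 18, colorings 9 of 3^11 — tricolorable
observation: summing lk over 1 pair gives -1


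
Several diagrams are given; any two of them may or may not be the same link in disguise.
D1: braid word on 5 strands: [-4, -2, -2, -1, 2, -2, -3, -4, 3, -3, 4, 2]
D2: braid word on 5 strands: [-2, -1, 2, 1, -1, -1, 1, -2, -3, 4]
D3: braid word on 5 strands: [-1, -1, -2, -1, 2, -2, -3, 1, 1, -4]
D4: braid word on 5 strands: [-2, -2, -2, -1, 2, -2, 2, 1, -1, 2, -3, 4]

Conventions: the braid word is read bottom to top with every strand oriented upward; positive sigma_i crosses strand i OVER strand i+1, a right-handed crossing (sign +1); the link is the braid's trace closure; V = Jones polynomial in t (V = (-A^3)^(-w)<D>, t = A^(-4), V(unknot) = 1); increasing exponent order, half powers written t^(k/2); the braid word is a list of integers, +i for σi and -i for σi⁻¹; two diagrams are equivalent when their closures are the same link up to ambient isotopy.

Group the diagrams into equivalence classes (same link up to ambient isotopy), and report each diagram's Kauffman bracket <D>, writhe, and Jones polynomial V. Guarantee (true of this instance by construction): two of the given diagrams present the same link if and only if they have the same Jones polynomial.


classes: {D1, D2, D3, D4}
V(D1) = 1  [12 crossings, <D> = A^-12, w = -4]
V(D2) = 1  (w -2, c 10, <D> = A^-6)
D3 (bracket A^-12; 10 crossings at w = -4): V = 1
V(D4) = 1  [12 crossings, <D> = A^-6, w = -2]
note: all 4 diagrams share one V(t), hence one class


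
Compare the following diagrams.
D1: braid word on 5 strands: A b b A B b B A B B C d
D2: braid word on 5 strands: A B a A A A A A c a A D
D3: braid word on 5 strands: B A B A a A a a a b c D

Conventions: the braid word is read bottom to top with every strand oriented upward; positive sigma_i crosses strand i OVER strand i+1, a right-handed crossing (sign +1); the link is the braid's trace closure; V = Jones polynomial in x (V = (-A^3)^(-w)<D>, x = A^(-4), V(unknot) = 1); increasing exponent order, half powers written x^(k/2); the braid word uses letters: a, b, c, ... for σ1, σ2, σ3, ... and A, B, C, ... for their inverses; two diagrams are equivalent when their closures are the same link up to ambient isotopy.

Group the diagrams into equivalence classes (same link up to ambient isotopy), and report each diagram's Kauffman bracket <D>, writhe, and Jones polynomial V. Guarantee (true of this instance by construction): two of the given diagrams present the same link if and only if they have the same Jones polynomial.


classes: {D1} | {D2} | {D3}
V(D1) = -x^-6 + x^-5 - x^-4 + 2x^-3 - x^-2 + x^-1  [12 crossings, <D> = A^-8 - A^-4 + 2 - A^4 + A^8 - A^12, w = -4]
V(D2) = -x^-7 + x^-6 - x^-5 + x^-4 + x^-2  [12 crossings, <D> = A^-10 + A^-2 - A^2 + A^6 - A^10, w = -6]
D3 (bracket 1; 12 crossings at w = 0): V = 1
note: comparing 3 Jones polynomials yields 3 groups


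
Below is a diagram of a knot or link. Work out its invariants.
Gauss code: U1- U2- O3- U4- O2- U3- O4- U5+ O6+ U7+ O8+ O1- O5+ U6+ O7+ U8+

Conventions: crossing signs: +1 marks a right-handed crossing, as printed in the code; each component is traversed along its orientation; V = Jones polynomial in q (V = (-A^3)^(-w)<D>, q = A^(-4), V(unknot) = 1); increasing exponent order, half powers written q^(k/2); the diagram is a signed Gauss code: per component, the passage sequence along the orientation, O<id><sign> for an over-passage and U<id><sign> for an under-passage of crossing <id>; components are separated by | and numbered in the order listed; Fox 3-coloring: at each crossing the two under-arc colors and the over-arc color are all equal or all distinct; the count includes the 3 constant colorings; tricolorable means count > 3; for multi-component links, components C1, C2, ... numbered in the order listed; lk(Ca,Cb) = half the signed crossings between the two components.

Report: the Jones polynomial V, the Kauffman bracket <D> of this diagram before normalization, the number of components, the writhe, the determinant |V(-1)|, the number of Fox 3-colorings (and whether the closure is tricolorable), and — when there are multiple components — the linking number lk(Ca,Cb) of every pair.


V = -q^-3 + q^-2 - q^-1 + 3 - q + q^2 - q^3
<D> = -A^-12 + A^-8 - A^-4 + 3 - A^4 + A^8 - A^12 (w = 0)
1 component over 8 crossings, w = 0
27 Fox colorings among 3^8, |V(-1)| = 9: tricolorable
why: palindromic: swapping q for 1/q fixes V


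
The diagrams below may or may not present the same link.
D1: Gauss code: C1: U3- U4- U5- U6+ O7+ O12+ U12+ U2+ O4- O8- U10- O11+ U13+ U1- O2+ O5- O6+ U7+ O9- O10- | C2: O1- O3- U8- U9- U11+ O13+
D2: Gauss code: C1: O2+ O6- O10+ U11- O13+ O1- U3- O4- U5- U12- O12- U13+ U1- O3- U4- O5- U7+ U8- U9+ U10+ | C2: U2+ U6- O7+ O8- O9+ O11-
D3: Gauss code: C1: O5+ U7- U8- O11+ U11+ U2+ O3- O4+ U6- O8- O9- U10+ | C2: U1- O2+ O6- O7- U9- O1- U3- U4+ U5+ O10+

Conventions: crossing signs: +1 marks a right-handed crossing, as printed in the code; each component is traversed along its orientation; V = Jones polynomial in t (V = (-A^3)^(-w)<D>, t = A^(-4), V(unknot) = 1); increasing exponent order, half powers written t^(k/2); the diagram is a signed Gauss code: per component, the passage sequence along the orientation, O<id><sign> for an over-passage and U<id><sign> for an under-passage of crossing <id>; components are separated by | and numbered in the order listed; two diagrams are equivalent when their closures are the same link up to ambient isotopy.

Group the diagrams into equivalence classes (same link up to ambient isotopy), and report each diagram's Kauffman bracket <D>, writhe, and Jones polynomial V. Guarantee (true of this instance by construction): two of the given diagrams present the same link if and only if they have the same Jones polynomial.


grouping into links: {D1} | {D2} | {D3}
V(D1) = -t^(-9/2) + t^(-7/2) - 2t^(-5/2) + 2t^(-3/2) - 2t^(-1/2) + t^(1/2) - t^(3/2)  (w -1, c 13, <D> = A^-9 - A^-5 + 2A^-1 - 2A^3 + 2A^7 - A^11 + A^15)
D2 (bracket A^-7 + A^-3 + A - A^9; 13 crossings at w = -3): V = t^(-9/2) - t^(-5/2) - t^(-3/2) - t^(-1/2)
V(D3) = t^(-7/2) - 2t^(-5/2) + t^(-3/2) - 2t^(-1/2) + t^(1/2) - t^(3/2)  [11 crossings, <D> = A^-9 - A^-5 + 2A^-1 - A^3 + 2A^7 - A^11, w = -1]
why: 3 classes among 3 diagrams; unequal V(t) rules out equality


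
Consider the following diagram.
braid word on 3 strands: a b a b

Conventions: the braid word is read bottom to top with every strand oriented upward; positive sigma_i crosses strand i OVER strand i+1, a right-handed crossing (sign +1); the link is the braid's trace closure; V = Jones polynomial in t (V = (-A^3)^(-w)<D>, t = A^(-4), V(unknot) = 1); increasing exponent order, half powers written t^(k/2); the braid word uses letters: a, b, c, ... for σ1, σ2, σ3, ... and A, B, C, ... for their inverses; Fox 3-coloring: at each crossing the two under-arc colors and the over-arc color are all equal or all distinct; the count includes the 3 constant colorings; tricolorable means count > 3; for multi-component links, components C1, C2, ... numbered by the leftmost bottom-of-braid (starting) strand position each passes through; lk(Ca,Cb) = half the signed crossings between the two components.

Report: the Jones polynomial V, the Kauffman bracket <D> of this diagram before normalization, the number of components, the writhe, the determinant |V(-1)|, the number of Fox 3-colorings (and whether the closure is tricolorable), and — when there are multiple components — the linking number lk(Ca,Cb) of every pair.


V(t) = t + t^3 - t^4
bracket: -A^-4 + 1 + A^8, w = +4
1 component, writhe +4, over 4 crossings
det 3, colorings 9 of 3^4 — tricolorable
observation: the span of V is 3, forcing >= 3 crossings in any diagram


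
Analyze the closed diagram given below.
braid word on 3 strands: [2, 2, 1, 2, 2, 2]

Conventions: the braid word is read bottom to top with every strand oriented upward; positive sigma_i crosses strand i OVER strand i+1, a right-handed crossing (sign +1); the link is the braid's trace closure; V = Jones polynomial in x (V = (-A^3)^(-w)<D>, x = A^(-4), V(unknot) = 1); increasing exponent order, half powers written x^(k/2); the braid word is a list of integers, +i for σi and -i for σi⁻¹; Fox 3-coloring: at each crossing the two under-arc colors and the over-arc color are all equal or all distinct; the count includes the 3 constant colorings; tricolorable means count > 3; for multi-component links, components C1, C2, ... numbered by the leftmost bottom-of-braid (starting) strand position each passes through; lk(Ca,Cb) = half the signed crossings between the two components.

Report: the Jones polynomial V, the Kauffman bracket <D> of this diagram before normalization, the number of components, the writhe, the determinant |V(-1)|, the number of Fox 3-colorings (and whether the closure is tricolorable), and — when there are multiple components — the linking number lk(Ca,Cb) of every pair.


V(x) = x^2 + x^4 - x^5 + x^6 - x^7
bracket: -A^-10 + A^-6 - A^-2 + A^2 + A^10, w = +6
1 component, writhe +6, over 6 crossings
det 5, colorings 3 of 3^6 — not tricolorable
observation: w = +6 (over 6 crossings) is diagram-only; (-A^3)^(-6) removes it from V


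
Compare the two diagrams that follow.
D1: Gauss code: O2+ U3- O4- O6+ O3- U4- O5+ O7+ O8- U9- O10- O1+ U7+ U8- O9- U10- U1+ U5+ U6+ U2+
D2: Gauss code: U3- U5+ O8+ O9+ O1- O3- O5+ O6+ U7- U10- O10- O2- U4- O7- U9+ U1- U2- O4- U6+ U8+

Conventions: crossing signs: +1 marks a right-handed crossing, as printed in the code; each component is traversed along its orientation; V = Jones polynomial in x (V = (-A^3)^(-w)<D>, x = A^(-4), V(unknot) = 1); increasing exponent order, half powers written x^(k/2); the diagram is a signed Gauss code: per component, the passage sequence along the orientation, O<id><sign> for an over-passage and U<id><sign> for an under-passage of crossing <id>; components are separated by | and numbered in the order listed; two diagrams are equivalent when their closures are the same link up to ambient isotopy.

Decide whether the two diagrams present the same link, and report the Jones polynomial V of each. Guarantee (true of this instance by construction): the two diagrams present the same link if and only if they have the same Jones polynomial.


equivalent: no
D1 (bracket 1; 10 crossings at w = 0): V = 1
V(D2) = -x^-4 + x^-3 + x^-1  (w -2, c 10, <D> = A^-2 + A^6 - A^10)
key observation: V(x) takes 2 values over 2 diagrams, fixing the grouping


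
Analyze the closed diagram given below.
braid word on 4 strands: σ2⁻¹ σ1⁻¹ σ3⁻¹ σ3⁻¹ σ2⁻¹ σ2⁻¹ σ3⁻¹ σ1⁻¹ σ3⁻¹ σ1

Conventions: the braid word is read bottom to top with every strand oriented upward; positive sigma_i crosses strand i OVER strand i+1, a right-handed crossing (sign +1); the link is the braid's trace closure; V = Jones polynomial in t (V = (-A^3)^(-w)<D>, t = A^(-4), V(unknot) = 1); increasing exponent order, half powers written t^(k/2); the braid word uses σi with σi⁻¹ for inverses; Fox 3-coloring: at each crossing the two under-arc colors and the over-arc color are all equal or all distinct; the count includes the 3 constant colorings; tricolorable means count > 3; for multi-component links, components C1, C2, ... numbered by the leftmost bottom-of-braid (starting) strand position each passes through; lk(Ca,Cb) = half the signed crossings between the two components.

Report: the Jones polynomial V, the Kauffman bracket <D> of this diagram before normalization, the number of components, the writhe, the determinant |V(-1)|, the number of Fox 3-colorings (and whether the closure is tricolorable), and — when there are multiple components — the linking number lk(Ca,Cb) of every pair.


V(t) = t^(-15/2) - t^(-13/2) - t^(-9/2) - t^(-5/2)
bracket: -A^-14 - A^-6 - A^2 + A^6, w = -8
2 components, writhe -8, over 10 crossings
lk(C1,C2) = -2
det 4, colorings 3 of 3^10 — not tricolorable
observation: w = -8 shifts under R1 moves; the (-A^3)^(8) factor cancels that in V


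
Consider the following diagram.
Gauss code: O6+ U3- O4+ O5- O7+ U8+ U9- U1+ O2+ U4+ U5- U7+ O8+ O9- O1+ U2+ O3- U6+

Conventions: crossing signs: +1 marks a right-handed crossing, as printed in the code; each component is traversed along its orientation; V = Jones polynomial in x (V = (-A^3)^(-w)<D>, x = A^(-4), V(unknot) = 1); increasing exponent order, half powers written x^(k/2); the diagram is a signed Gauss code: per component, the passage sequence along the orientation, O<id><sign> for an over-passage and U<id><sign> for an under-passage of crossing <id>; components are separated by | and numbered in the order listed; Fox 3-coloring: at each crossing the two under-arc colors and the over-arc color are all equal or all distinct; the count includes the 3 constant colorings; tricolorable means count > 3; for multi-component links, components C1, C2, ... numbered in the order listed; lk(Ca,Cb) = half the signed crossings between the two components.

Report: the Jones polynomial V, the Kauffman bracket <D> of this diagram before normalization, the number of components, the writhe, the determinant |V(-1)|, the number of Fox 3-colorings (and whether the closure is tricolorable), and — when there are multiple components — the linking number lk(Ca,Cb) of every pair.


V(x) = x + x^3 - x^4
bracket: A^-7 - A^-3 - A^5, w = +3
1 component, writhe +3, over 9 crossings
det 3, colorings 9 of 3^9 — tricolorable
observation: |V(-1)| = 3: so tricolorable, since 3 divides 3


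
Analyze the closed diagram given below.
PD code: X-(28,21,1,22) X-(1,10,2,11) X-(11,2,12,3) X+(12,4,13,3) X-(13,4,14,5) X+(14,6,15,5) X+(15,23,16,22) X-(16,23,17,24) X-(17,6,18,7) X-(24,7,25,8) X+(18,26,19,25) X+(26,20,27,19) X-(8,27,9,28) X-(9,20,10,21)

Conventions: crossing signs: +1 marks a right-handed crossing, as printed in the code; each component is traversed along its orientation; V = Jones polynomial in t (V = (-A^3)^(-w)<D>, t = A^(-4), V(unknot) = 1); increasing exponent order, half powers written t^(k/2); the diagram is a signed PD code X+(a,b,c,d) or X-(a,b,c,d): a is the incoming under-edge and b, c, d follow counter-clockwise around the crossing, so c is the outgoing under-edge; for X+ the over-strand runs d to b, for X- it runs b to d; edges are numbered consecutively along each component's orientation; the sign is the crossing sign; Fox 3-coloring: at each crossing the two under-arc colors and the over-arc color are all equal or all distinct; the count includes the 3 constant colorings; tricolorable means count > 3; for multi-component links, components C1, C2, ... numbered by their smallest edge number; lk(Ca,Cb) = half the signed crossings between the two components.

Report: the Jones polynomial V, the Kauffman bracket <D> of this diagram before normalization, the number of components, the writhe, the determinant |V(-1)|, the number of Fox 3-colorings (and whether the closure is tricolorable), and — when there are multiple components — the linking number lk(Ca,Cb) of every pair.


V = -t^-6 + t^-5 - t^-4 + 2t^-3 - t^-2 + t^-1
<D> = A^-8 - A^-4 + 2 - A^4 + A^8 - A^12 (w = -4)
1 component over 14 crossings, w = -4
3 Fox colorings among 3^14, |V(-1)| = 7: not tricolorable
why: det 7 = |V(-1)|; not divisible by 3, so not tricolorable


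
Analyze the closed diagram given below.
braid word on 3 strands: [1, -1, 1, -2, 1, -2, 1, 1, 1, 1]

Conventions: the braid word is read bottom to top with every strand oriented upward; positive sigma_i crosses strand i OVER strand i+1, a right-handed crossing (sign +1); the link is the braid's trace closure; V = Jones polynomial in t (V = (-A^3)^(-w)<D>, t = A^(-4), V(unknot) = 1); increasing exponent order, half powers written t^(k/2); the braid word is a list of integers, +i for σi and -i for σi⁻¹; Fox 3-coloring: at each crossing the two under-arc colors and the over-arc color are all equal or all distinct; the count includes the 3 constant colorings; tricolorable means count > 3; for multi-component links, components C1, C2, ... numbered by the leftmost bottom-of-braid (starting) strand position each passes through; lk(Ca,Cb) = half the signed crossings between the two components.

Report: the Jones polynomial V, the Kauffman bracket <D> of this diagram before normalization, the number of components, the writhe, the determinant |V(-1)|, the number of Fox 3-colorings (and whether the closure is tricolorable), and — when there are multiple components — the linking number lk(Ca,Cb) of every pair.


V = 1 - t + 2t^2 - 2t^3 + 3t^4 - 3t^5 + 2t^6 - 2t^7 + t^8
<D> = A^-20 - 2A^-16 + 2A^-12 - 3A^-8 + 3A^-4 - 2 + 2A^4 - A^8 + A^12 (w = +4)
1 component over 10 crossings, w = +4
3 Fox colorings among 3^10, |V(-1)| = 17: not tricolorable
why: inverse pairs cancel, leaving σ1 σ2⁻¹ σ1 σ2⁻¹ σ1 σ1 σ1 σ1
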